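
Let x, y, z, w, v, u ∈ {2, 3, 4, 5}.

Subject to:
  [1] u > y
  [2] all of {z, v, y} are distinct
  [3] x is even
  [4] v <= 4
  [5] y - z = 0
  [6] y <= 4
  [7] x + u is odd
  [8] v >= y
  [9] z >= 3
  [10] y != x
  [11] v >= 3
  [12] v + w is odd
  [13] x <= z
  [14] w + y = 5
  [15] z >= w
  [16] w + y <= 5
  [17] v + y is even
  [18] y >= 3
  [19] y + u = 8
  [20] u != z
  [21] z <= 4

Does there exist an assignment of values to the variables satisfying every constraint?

Unsatisfiable

Constraints 4, 6, 9, 11, 18, and 21 confine each of z, v, y to the 2 values {3, 4}.
Constraint 2 requires all 3 of them to be distinct, but only 2 values are available — impossible by the pigeonhole principle.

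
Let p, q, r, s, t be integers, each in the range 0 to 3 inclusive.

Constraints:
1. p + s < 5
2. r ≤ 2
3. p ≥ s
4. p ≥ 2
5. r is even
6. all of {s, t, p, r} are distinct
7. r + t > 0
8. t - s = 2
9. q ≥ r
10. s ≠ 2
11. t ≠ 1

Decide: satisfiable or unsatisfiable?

The assignment p = 2, q = 3, r = 0, s = 1, t = 3 works:
  constraint 1 holds since p + s = 3.
  constraint 7 holds since r + t = 3.
  constraint 8 holds since t - s = 2.
The rest check out directly.

Satisfiable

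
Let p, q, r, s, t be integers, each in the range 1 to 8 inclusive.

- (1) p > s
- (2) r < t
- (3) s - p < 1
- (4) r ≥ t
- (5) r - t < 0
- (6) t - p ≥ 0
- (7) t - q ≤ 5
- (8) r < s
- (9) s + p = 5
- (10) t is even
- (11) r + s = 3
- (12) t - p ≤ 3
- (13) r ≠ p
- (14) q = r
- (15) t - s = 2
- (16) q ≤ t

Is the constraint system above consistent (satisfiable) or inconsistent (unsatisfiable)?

Constraints 1, 4, 6, and 8 give p ≤ t, t ≤ r, r < s, s < p. Chaining: p ≤ t ≤ r < s < p, which forces p < p — impossible.

Unsatisfiable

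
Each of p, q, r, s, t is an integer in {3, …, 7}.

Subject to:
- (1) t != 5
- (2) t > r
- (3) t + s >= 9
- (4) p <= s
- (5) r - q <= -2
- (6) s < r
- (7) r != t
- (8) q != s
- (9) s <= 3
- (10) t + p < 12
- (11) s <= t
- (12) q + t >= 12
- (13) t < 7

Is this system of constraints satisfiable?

Try p = 3, q = 7, r = 5, s = 3, t = 6.
Check constraint 3: t + s = 9; constraint 5: r - q = -2; constraint 10: t + p = 9. The remaining constraints are straightforward to verify.

Satisfiable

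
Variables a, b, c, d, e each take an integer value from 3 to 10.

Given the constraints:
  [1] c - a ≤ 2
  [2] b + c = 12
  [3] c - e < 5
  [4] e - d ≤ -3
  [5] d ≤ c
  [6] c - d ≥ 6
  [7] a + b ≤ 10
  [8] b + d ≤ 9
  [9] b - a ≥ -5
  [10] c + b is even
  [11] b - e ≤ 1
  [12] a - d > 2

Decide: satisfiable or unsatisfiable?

Constraints 1, 4, 6, 9, and 11 give a − c ≥ -2, c − d ≥ 6, d − e ≥ 3, e − b ≥ -1, b − a ≥ -5.
Adding all 5 inequalities: the left sides telescope to 0, and the right sides sum to (-2) + 6 + 3 + (-1) + (-5) = 1. So 0 ≥ 1, which is false.

Unsatisfiable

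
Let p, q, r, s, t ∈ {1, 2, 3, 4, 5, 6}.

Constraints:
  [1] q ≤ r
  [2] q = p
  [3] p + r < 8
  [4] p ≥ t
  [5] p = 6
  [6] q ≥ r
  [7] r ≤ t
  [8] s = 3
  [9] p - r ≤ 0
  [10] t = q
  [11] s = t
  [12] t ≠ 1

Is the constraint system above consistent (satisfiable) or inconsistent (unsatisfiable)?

Constraint 8 fixes s = 3 and constraint 5 fixes p = 6. Constraints 2, 10, and 11 give s = t = q = p, so s = p. But 3 ≠ 6 — contradiction.

Unsatisfiable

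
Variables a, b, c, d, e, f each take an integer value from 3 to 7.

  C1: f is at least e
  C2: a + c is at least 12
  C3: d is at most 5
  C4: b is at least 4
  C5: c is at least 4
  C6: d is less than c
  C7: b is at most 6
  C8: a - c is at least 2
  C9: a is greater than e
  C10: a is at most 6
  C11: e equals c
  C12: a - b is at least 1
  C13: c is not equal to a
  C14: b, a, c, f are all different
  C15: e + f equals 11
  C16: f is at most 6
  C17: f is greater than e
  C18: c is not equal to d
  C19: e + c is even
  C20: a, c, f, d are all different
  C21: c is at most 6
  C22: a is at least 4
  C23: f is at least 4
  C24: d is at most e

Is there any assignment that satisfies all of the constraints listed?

Constraints 4, 5, 7, 10, 16, 21, 22, and 23 confine each of b, a, c, f to the 3 values {4, …, 6}.
Constraint 14 requires all 4 of them to be distinct, but only 3 values are available — impossible by the pigeonhole principle.

Unsatisfiable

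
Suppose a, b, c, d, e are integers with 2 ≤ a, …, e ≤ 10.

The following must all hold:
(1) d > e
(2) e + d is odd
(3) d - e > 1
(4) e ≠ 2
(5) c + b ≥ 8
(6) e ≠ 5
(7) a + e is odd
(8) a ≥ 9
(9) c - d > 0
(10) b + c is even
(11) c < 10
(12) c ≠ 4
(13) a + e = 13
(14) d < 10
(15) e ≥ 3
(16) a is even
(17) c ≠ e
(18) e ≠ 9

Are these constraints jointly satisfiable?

Try a = 10, b = 3, c = 7, d = 6, e = 3.
Check constraint 3: d - e = 3; constraint 5: c + b = 10; constraint 9: c - d = 1. The remaining constraints are straightforward to verify.

Satisfiable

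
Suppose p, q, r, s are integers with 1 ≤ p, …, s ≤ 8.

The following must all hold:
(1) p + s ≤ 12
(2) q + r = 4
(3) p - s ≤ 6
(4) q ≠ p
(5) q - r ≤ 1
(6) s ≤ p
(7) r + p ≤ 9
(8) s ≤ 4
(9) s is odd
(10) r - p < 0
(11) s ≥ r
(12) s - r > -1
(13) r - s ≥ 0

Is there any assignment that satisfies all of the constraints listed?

Satisfiable

Take p = 6, q = 1, r = 3, s = 3. Then constraint 1: p + s = 9; constraint 2: q + r = 4, and every other listed constraint is also met.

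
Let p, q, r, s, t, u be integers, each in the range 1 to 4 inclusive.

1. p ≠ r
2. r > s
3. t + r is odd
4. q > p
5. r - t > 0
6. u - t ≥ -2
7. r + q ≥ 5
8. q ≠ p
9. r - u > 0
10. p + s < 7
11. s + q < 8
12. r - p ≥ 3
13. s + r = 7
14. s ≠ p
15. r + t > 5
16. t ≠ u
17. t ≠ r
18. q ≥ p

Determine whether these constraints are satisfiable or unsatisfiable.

Satisfiable

Try p = 1, q = 2, r = 4, s = 3, t = 3, u = 1.
Check constraint 5: r - t = 1; constraint 6: u - t = -2. The remaining constraints are straightforward to verify.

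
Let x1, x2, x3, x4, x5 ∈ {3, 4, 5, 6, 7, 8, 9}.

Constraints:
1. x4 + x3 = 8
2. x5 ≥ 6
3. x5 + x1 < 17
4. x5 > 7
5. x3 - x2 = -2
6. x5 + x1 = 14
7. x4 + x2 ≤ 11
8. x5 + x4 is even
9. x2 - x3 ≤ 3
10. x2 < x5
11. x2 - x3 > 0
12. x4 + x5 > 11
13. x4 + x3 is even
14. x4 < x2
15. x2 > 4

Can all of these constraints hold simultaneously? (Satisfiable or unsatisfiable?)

Satisfiable

One satisfying assignment is x1 = 6, x2 = 6, x3 = 4, x4 = 4, x5 = 8.
For the less obvious constraints — constraint 1: x4 + x3 = 8; constraint 3: x5 + x1 = 14; constraint 5: x3 - x2 = -2 — and the others hold by inspection.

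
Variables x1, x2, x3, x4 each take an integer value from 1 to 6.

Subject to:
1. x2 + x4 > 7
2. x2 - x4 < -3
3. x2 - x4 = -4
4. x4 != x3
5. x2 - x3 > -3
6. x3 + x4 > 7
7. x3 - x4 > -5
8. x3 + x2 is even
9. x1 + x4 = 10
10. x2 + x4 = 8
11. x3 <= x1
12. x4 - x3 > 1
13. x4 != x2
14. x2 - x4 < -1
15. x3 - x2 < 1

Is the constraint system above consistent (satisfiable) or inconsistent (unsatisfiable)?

Satisfiable

Try x1 = 4, x2 = 2, x3 = 2, x4 = 6.
Check constraint 1: x2 + x4 = 8; constraint 2: x2 - x4 = -4. The remaining constraints are straightforward to verify.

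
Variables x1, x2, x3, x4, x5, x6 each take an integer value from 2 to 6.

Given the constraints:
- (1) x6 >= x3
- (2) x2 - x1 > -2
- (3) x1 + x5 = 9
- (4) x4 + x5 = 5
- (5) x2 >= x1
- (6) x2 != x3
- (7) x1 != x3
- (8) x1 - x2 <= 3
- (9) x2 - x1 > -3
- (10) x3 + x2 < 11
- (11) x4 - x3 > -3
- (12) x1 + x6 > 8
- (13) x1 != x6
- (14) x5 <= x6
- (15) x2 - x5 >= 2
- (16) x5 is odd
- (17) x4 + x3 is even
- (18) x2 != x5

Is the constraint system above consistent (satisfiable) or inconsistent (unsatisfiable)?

Try x1 = 6, x2 = 6, x3 = 2, x4 = 2, x5 = 3, x6 = 3.
Check constraint 2: x2 - x1 = 0; constraint 3: x1 + x5 = 9. The remaining constraints are straightforward to verify.

Satisfiable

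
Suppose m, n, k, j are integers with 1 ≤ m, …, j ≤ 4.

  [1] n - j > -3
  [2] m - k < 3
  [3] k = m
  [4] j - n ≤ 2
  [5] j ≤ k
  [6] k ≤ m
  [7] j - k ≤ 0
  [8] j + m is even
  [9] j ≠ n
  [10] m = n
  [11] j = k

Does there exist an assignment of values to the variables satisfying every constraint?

Unsatisfiable

From constraints 3, 10, and 11, j = k = m = n, so j = n. But constraint 9 says j ≠ n. Contradiction.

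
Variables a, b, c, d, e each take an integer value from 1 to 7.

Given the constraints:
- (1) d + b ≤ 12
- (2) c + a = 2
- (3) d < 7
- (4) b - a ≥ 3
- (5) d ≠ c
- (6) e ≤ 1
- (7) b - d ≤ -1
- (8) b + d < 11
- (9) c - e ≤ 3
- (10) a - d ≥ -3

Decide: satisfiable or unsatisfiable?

Constraints 4, 7, and 10 give d − b ≥ 1, b − a ≥ 3, a − d ≥ -3.
Adding all 3 inequalities: the left sides telescope to 0, and the right sides sum to 1 + 3 + (-3) = 1. So 0 ≥ 1, which is false.

Unsatisfiable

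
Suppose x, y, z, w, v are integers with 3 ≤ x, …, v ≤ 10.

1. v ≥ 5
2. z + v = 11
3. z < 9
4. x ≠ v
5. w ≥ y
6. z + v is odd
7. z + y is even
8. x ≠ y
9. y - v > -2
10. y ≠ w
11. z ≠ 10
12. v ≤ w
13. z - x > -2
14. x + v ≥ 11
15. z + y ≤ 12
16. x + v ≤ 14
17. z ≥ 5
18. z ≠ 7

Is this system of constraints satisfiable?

Satisfiable

Try x = 5, y = 7, z = 5, w = 9, v = 6.
Check constraint 2: z + v = 11; constraint 9: y - v = 1; constraint 13: z - x = 0. The remaining constraints are straightforward to verify.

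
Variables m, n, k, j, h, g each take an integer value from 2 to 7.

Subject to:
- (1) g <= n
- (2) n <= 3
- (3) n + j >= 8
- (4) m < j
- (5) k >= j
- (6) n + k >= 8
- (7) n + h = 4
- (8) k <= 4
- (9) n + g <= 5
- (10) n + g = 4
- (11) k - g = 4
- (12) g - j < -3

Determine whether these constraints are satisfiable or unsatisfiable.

Unsatisfiable

From constraint 2: n ≤ 3. From constraints 5 and 8: j ≤ k ≤ 4. Hence n + j ≤ 7. But constraint 3 requires n + j ≥ 8, and 8 > 7. Contradiction.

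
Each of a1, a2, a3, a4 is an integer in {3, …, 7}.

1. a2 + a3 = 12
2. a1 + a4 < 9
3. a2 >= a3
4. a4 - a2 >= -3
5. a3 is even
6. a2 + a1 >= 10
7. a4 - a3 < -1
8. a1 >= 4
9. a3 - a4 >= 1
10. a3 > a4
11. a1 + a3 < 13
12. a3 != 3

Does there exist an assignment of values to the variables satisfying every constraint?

Satisfiable

Take a1 = 4, a2 = 6, a3 = 6, a4 = 4. Then constraint 1: a2 + a3 = 12; constraint 2: a1 + a4 = 8; constraint 4: a4 - a2 = -2, and every other listed constraint is also met.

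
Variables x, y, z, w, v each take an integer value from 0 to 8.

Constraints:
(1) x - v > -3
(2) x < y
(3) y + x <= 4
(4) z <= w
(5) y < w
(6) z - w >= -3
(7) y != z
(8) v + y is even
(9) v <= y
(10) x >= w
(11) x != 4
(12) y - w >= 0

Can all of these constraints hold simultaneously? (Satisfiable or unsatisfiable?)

Unsatisfiable

Constraints 2, 5, and 10 give w ≤ x, x < y, y < w. Chaining: w ≤ x < y < w, which forces w < w — impossible.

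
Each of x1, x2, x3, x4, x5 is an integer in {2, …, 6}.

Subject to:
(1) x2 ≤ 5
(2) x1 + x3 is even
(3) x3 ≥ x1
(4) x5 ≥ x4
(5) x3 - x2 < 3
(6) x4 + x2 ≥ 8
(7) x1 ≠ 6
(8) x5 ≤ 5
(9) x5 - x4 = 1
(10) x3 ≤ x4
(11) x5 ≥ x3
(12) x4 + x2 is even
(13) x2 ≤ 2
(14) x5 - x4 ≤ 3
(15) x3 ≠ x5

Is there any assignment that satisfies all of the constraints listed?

Unsatisfiable

From constraints 4 and 8: x4 ≤ x5 ≤ 5. From constraint 13: x2 ≤ 2. Hence x4 + x2 ≤ 7. But constraint 6 requires x4 + x2 ≥ 8, and 8 > 7. Contradiction.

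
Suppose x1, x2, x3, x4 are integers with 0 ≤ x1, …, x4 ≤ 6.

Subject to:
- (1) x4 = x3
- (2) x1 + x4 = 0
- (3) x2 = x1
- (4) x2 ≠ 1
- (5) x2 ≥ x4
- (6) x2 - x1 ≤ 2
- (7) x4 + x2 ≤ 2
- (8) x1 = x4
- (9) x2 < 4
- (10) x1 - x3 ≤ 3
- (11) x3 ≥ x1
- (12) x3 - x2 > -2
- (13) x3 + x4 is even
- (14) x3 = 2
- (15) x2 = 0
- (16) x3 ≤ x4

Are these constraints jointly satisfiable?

Unsatisfiable

Constraint 15 fixes x2 = 0 and constraint 14 fixes x3 = 2. Constraints 1, 3, and 8 give x2 = x1 = x4 = x3, so x2 = x3. But 0 ≠ 2 — contradiction.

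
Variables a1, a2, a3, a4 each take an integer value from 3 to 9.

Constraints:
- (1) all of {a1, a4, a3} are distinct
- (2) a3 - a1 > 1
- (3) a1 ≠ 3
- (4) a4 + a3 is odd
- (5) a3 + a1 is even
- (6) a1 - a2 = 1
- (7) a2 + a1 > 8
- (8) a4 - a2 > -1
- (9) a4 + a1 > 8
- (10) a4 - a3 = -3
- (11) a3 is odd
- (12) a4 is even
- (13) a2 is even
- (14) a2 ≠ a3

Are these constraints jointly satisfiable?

Satisfiable

Try a1 = 5, a2 = 4, a3 = 7, a4 = 4.
Check constraint 2: a3 - a1 = 2; constraint 6: a1 - a2 = 1; constraint 7: a2 + a1 = 9. The remaining constraints are straightforward to verify.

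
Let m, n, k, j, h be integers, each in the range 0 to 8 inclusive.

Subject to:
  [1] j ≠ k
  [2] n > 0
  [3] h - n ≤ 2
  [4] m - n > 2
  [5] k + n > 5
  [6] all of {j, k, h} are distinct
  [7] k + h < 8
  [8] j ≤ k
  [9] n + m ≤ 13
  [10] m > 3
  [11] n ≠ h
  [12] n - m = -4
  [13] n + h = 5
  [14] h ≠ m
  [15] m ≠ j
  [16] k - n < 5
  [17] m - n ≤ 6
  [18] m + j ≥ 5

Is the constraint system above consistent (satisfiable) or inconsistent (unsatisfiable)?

Setting (m, n, k, j, h) = (7, 3, 5, 0, 2) satisfies everything: constraint 3: h - n = -1; constraint 4: m - n = 4; constraint 5: k + n = 8, and the others follow.

Satisfiable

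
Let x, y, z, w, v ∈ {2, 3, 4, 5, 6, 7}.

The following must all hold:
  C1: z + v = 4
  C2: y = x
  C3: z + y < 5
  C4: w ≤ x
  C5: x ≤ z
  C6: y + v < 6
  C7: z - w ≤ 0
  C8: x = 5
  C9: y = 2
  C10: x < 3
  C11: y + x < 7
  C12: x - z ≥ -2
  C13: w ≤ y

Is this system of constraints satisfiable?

Unsatisfiable

Constraint 9 fixes y = 2 and constraint 8 fixes x = 5, but constraint 2 requires y = x. Since 2 ≠ 5, contradiction.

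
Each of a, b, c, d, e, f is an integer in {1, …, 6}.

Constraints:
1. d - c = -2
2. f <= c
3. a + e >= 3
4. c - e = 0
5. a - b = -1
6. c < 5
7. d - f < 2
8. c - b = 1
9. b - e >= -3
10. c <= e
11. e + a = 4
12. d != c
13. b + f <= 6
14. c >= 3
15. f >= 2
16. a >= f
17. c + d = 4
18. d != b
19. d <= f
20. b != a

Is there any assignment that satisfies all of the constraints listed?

Unsatisfiable

From constraints 10 and 14: e ≥ c ≥ 3. From constraints 15 and 16: a ≥ f ≥ 2. Hence e + a ≥ 5. But constraint 11 requires e + a = 4, and 4 < 5. Contradiction.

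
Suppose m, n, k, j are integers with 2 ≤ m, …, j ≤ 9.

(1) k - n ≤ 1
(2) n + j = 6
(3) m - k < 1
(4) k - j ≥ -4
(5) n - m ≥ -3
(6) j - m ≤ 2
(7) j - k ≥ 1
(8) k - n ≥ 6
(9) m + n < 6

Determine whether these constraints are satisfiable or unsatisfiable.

Unsatisfiable

Constraints 5, 6, 7, and 8 give n − m ≥ -3, m − j ≥ -2, j − k ≥ 1, k − n ≥ 6.
Adding all 4 inequalities: the left sides telescope to 0, and the right sides sum to (-3) + (-2) + 1 + 6 = 2. So 0 ≥ 2, which is false.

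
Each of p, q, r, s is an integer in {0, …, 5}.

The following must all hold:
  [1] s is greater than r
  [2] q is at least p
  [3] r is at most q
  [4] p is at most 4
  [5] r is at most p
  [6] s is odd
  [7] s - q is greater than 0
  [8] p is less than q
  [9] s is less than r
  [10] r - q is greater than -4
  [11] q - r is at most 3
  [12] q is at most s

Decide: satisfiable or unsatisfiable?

Constraints 5, 7, 8, and 9 give q < s, s < r, r ≤ p, p < q. Chaining: q < s < r ≤ p < q, which forces q < q — impossible.

Unsatisfiable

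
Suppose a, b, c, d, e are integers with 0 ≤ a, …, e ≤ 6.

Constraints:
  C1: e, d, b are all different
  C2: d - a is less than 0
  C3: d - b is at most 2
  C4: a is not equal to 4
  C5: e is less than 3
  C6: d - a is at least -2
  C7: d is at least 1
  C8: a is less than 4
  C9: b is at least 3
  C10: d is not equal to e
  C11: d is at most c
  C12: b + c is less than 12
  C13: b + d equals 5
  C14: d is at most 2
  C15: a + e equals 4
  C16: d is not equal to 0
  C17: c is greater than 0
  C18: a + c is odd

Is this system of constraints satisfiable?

Satisfiable

Setting (a, b, c, d, e) = (3, 3, 6, 2, 1) satisfies everything: constraint 2: d - a = -1; constraint 3: d - b = -1, and the others follow.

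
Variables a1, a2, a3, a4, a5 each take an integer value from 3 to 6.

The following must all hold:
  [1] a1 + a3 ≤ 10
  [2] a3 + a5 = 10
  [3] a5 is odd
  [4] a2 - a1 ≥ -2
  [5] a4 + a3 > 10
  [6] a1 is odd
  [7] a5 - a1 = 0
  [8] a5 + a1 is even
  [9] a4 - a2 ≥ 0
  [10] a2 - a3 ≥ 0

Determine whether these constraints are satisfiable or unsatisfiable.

Satisfiable

One satisfying assignment is a1 = 5, a2 = 5, a3 = 5, a4 = 6, a5 = 5.
For the less obvious constraints — constraint 1: a1 + a3 = 10; constraint 2: a3 + a5 = 10; constraint 4: a2 - a1 = 0 — and the others hold by inspection.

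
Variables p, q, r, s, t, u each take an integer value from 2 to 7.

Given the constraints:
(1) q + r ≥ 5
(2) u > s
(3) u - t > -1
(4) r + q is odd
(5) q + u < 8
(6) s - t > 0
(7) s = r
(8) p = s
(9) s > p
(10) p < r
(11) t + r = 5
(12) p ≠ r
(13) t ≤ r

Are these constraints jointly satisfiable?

Unsatisfiable

From constraints 7 and 8, p = s = r, so p = r. But constraint 12 says p ≠ r. Contradiction.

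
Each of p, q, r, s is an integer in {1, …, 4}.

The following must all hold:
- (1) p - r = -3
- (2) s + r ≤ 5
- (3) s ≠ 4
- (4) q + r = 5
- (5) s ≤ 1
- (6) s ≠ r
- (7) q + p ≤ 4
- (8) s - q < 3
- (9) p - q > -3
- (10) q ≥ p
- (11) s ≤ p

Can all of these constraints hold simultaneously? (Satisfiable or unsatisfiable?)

Satisfiable

The assignment p = 1, q = 1, r = 4, s = 1 works:
  constraint 1 holds since p - r = -3.
  constraint 2 holds since s + r = 5.
The rest check out directly.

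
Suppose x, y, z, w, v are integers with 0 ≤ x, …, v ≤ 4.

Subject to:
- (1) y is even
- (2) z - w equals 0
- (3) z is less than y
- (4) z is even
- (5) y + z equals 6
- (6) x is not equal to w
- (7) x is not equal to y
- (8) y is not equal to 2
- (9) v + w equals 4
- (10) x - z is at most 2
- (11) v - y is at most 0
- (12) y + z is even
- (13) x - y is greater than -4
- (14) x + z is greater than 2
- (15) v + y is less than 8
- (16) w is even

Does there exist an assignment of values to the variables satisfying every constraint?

One satisfying assignment is x = 1, y = 4, z = 2, w = 2, v = 2.
For the less obvious constraints — constraint 2: z - w = 0; constraint 5: y + z = 6 — and the others hold by inspection.

Satisfiable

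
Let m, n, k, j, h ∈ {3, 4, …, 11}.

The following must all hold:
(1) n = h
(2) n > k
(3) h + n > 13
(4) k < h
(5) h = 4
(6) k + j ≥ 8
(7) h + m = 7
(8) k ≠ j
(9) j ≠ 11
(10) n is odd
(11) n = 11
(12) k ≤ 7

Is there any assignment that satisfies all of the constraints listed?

Constraint 11 fixes n = 11 and constraint 5 fixes h = 4, but constraint 1 requires n = h. Since 11 ≠ 4, contradiction.

Unsatisfiable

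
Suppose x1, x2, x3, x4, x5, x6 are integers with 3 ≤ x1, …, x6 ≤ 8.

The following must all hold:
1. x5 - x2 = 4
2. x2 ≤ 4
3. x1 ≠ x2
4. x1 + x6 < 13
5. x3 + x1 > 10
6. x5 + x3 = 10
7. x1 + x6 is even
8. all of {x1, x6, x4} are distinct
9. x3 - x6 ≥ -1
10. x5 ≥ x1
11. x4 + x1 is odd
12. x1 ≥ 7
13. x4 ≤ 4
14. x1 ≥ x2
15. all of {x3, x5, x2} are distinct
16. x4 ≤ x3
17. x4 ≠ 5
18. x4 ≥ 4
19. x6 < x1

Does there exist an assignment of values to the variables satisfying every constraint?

Unsatisfiable

From constraints 10 and 12: x5 ≥ x1 ≥ 7. From constraints 16 and 18: x3 ≥ x4 ≥ 4. Hence x5 + x3 ≥ 11. But constraint 6 requires x5 + x3 = 10, and 10 < 11. Contradiction.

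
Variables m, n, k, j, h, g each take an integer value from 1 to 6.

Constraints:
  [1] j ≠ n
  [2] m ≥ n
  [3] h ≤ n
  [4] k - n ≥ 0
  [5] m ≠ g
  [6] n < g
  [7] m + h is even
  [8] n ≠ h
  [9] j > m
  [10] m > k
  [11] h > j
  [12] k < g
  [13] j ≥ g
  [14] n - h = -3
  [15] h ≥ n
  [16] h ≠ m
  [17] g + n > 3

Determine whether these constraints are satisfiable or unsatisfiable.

Unsatisfiable

Constraints 3, 4, 9, 10, and 11 give j < h, h ≤ n, n ≤ k, k < m, m < j. Chaining: j < h ≤ n ≤ k < m < j, which forces j < j — impossible.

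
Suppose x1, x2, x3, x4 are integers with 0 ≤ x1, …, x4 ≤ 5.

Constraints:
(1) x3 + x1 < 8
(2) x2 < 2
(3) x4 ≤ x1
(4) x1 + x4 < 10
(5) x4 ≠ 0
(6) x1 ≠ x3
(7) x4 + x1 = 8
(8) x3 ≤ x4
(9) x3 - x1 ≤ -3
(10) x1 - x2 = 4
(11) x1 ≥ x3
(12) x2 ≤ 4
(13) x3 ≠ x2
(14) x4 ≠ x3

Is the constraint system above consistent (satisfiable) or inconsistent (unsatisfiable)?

Setting (x1, x2, x3, x4) = (4, 0, 1, 4) satisfies everything: constraint 1: x3 + x1 = 5; constraint 4: x1 + x4 = 8; constraint 7: x4 + x1 = 8, and the others follow.

Satisfiable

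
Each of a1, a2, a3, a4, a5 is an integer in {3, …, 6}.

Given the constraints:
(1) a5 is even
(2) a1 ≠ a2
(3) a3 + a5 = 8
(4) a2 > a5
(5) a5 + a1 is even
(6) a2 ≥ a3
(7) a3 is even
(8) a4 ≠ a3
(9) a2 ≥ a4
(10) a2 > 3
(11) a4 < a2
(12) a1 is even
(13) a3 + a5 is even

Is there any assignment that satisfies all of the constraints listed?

Satisfiable

Try a1 = 4, a2 = 6, a3 = 4, a4 = 3, a5 = 4.
Check constraint 1: a5 = 4 is even; constraint 3: a3 + a5 = 8; constraint 5: a5 + a1 = 8 is even. The remaining constraints are straightforward to verify.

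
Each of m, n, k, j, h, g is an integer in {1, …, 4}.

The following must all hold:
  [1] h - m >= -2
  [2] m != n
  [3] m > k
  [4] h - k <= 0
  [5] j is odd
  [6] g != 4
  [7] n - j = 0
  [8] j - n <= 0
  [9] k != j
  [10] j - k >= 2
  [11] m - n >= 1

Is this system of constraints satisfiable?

Unsatisfiable

Constraints 1, 4, 8, 10, and 11 give h − m ≥ -2, m − n ≥ 1, n − j ≥ 0, j − k ≥ 2, k − h ≥ 0.
Adding all 5 inequalities: the left sides telescope to 0, and the right sides sum to (-2) + 1 + 0 + 2 + 0 = 1. So 0 ≥ 1, which is false.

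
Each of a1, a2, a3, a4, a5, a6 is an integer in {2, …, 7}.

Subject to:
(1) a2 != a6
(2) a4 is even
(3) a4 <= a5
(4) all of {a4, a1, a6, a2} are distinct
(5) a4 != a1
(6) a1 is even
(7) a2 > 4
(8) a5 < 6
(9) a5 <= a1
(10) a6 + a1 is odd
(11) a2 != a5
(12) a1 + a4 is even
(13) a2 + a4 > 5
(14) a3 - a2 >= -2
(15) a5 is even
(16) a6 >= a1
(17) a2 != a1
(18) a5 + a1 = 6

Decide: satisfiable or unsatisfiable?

Setting (a1, a2, a3, a4, a5, a6) = (4, 5, 4, 2, 2, 7) satisfies everything: constraint 13: a2 + a4 = 7; constraint 14: a3 - a2 = -1, and the others follow.

Satisfiable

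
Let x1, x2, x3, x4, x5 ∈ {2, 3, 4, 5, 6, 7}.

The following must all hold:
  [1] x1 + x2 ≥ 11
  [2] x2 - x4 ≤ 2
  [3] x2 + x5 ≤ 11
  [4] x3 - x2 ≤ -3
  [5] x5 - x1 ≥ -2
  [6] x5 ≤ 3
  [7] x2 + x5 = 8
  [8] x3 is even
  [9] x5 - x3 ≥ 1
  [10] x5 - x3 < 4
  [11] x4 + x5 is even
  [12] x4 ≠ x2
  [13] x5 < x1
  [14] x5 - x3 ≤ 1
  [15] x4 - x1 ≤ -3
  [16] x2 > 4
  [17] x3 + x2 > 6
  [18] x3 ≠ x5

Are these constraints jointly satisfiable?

Unsatisfiable

Constraints 2, 4, 5, 14, and 15 give x5 − x1 ≥ -2, x1 − x4 ≥ 3, x4 − x2 ≥ -2, x2 − x3 ≥ 3, x3 − x5 ≥ -1.
Adding all 5 inequalities: the left sides telescope to 0, and the right sides sum to (-2) + 3 + (-2) + 3 + (-1) = 1. So 0 ≥ 1, which is false.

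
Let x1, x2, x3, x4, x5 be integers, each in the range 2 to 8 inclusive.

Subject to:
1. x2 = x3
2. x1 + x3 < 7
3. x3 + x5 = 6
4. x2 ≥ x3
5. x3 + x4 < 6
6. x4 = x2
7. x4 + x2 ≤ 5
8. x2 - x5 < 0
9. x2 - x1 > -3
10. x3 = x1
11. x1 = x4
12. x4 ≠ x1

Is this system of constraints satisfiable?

From constraints 1, 6, and 10, x4 = x2 = x3 = x1, so x4 = x1. But constraint 12 says x4 ≠ x1. Contradiction.

Unsatisfiable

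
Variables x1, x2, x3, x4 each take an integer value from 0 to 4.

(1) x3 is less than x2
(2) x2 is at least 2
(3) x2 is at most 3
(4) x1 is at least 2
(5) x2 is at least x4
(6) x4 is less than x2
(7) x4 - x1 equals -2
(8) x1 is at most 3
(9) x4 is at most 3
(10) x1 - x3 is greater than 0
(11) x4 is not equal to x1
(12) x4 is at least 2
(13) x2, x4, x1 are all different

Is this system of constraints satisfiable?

Constraints 2, 3, 4, 8, 9, and 12 confine each of x2, x4, x1 to the 2 values {2, 3}.
Constraint 13 requires all 3 of them to be distinct, but only 2 values are available — impossible by the pigeonhole principle.

Unsatisfiable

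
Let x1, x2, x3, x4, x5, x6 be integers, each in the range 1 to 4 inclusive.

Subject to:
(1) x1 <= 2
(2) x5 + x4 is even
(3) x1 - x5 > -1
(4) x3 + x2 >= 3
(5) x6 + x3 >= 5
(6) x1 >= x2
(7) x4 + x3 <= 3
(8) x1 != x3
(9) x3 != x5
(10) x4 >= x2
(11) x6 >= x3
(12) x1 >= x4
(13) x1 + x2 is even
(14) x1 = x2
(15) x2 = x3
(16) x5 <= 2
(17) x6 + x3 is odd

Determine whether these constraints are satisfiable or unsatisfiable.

Unsatisfiable

From constraints 14 and 15, x1 = x2 = x3, so x1 = x3. But constraint 8 says x1 ≠ x3. Contradiction.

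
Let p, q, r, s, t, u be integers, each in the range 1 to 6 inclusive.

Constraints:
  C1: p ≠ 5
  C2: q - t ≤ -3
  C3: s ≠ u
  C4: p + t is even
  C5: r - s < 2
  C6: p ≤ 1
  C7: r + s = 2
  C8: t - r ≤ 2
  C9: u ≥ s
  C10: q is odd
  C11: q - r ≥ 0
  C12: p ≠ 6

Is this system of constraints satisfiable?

Unsatisfiable

Constraints 2, 8, and 11 give r − t ≥ -2, t − q ≥ 3, q − r ≥ 0.
Adding all 3 inequalities: the left sides telescope to 0, and the right sides sum to (-2) + 3 + 0 = 1. So 0 ≥ 1, which is false.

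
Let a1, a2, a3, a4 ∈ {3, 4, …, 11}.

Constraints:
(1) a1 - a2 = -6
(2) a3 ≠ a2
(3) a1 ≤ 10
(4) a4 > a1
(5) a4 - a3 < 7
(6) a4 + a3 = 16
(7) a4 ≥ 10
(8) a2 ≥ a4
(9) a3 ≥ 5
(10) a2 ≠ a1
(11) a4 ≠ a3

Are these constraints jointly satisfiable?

Satisfiable

Try a1 = 4, a2 = 10, a3 = 6, a4 = 10.
Check constraint 1: a1 - a2 = -6; constraint 5: a4 - a3 = 4. The remaining constraints are straightforward to verify.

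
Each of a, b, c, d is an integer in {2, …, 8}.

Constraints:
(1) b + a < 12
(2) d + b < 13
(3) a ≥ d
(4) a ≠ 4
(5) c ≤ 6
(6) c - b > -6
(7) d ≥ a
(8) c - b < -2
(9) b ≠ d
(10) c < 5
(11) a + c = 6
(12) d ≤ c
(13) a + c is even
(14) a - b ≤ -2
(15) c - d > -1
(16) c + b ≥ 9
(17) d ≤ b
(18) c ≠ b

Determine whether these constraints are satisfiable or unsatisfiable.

Satisfiable

One satisfying assignment is a = 3, b = 8, c = 3, d = 3.
For the less obvious constraints — constraint 1: b + a = 11; constraint 2: d + b = 11; constraint 6: c - b = -5 — and the others hold by inspection.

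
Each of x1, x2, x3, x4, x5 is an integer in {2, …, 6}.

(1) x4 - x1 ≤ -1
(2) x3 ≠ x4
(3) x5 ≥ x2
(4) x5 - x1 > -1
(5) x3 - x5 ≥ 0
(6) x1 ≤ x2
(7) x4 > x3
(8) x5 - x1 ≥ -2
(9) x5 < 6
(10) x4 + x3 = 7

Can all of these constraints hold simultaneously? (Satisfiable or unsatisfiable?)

Constraints 1, 3, 5, 6, and 7 give x3 < x4, x4 < x1, x1 ≤ x2, x2 ≤ x5, x5 ≤ x3. Chaining: x3 < x4 < x1 ≤ x2 ≤ x5 ≤ x3, which forces x3 < x3 — impossible.

Unsatisfiable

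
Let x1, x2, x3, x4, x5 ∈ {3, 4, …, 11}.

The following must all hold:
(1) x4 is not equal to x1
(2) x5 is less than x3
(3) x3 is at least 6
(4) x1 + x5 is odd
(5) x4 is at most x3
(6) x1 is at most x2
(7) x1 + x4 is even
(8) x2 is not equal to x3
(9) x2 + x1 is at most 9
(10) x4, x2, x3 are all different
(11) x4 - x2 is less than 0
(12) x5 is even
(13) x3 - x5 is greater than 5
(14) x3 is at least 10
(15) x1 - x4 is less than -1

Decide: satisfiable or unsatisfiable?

Satisfiable

Setting (x1, x2, x3, x4, x5) = (3, 6, 11, 5, 4) satisfies everything: constraint 9: x2 + x1 = 9; constraint 11: x4 - x2 = -1, and the others follow.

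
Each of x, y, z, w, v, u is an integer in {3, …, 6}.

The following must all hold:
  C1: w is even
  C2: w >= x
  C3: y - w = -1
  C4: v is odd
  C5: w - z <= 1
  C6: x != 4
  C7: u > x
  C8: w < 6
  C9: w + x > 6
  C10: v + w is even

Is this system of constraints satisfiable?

Unsatisfiable

Constraint 4 makes v odd and constraint 1 makes w even, so v + w must be odd. Constraint 10 says v + w is even — contradiction.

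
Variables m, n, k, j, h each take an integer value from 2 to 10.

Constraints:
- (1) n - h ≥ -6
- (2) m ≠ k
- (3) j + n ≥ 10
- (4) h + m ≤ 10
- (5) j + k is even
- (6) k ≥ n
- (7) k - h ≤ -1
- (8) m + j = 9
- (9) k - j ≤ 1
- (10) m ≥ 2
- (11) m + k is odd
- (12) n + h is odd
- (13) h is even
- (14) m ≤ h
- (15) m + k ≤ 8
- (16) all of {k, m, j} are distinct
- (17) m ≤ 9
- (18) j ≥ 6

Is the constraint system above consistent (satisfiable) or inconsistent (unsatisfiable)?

Satisfiable

One satisfying assignment is m = 2, n = 5, k = 5, j = 7, h = 8.
For the less obvious constraints — constraint 1: n - h = -3; constraint 3: j + n = 12; constraint 4: h + m = 10 — and the others hold by inspection.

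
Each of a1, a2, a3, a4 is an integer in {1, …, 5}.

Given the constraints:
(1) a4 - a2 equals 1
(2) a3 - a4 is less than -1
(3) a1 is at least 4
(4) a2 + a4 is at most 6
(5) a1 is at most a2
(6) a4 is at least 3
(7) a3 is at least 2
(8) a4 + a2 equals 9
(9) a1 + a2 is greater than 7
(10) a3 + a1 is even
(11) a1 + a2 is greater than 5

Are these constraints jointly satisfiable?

Unsatisfiable

From constraints 3 and 5: a2 ≥ a1 ≥ 4. From constraint 6: a4 ≥ 3. Hence a2 + a4 ≥ 7. But constraint 4 requires a2 + a4 ≤ 6, and 6 < 7. Contradiction.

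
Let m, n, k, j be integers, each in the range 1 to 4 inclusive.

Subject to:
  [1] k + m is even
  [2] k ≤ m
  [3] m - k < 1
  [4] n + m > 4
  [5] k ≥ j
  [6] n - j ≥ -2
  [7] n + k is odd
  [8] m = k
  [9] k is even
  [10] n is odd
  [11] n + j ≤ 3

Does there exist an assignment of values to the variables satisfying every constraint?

The assignment m = 4, n = 1, k = 4, j = 2 works:
  constraint 3 holds since m - k = 0.
  constraint 4 holds since n + m = 5.
The rest check out directly.

Satisfiable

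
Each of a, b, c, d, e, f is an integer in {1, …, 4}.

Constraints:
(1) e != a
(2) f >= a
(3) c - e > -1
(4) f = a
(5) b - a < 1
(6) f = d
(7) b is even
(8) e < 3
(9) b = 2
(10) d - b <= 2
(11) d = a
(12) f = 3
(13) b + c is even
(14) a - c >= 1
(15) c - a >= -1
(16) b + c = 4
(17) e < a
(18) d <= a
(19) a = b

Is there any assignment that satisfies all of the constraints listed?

Unsatisfiable

Constraint 12 fixes f = 3 and constraint 9 fixes b = 2. Constraints 6, 11, and 19 give f = d = a = b, so f = b. But 3 ≠ 2 — contradiction.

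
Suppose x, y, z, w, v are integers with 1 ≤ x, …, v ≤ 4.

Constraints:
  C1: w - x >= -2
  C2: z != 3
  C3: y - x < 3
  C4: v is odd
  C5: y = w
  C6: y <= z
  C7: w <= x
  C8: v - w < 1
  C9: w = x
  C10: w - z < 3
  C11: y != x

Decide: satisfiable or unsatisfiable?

From constraints 5 and 9, y = w = x, so y = x. But constraint 11 says y ≠ x. Contradiction.

Unsatisfiable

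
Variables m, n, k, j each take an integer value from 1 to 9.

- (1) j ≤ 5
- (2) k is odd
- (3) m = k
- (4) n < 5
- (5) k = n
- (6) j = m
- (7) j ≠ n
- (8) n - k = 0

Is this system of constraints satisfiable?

Unsatisfiable

From constraints 3, 5, and 6, j = m = k = n, so j = n. But constraint 7 says j ≠ n. Contradiction.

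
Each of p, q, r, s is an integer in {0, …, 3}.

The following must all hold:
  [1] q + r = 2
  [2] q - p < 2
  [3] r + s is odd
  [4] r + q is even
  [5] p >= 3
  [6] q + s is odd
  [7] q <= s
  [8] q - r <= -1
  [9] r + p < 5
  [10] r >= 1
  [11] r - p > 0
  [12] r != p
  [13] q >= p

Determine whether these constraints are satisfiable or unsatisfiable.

Unsatisfiable

From constraints 5 and 13: q ≥ p ≥ 3. From constraint 10: r ≥ 1. Hence q + r ≥ 4. But constraint 1 requires q + r = 2, and 2 < 4. Contradiction.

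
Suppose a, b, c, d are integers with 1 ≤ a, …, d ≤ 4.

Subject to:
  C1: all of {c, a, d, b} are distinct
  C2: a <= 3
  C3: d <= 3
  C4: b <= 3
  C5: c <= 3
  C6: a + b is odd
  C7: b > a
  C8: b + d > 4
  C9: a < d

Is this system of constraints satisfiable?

Unsatisfiable

Constraints 2, 3, 4, and 5 confine each of c, a, d, b to the 3 values {1, …, 3} (the domain already gives each ≥ 1).
Constraint 1 requires all 4 of them to be distinct, but only 3 values are available — impossible by the pigeonhole principle.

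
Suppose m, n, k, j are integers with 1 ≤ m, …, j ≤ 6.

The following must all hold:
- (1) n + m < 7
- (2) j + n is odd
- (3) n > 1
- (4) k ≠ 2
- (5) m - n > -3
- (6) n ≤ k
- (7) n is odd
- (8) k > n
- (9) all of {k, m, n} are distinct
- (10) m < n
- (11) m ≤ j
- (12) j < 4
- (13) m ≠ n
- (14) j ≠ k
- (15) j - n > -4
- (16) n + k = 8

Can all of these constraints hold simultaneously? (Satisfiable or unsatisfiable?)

Satisfiable

One satisfying assignment is m = 1, n = 3, k = 5, j = 2.
For the less obvious constraints — constraint 1: n + m = 4; constraint 5: m - n = -2; constraint 15: j - n = -1 — and the others hold by inspection.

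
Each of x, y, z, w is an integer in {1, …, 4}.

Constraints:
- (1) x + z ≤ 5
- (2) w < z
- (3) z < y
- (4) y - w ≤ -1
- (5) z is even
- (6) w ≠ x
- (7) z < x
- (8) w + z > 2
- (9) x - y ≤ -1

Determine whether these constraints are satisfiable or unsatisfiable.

Constraints 2, 4, 7, and 9 give z < x, x < y, y < w, w < z. Chaining: z < x < y < w < z, which forces z < z — impossible.

Unsatisfiable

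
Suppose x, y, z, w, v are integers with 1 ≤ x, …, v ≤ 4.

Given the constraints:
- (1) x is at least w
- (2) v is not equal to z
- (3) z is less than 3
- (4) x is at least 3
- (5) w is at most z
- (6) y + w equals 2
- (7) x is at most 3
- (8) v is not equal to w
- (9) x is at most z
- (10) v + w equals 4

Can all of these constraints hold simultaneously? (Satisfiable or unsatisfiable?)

Unsatisfiable

From constraints 4 and 9: z ≥ x and x ≥ 3, so z ≥ 3. From constraint 3: z ≤ 2. But 2 < 3, so no value of z works.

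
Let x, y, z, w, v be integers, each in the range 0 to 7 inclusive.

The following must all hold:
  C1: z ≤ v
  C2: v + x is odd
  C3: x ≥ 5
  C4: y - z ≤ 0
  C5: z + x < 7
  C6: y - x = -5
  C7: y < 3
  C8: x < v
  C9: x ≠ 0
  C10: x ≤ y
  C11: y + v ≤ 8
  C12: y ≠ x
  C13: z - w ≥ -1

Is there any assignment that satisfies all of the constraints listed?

Unsatisfiable

From constraints 3 and 10: y ≥ x and x ≥ 5, so y ≥ 5. From constraint 7: y ≤ 2. But 2 < 5, so no value of y works.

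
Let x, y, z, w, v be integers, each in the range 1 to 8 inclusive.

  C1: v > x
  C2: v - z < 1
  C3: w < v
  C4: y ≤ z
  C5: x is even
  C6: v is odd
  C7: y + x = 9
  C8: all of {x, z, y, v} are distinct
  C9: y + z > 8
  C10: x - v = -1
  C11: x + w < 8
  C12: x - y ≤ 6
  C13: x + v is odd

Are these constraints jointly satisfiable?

Satisfiable

One satisfying assignment is x = 6, y = 3, z = 8, w = 1, v = 7.
For the less obvious constraints — constraint 2: v - z = -1; constraint 7: y + x = 9; constraint 9: y + z = 11 — and the others hold by inspection.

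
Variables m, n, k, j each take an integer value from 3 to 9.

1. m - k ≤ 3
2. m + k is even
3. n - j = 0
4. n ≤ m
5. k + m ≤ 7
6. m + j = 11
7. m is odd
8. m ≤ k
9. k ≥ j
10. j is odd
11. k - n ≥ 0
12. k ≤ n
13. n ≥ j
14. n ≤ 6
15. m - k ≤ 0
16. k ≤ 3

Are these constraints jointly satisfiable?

From constraints 8 and 16: m ≤ k ≤ 3. From constraints 13 and 14: j ≤ n ≤ 6. Hence m + j ≤ 9. But constraint 6 requires m + j = 11, and 11 > 9. Contradiction.

Unsatisfiable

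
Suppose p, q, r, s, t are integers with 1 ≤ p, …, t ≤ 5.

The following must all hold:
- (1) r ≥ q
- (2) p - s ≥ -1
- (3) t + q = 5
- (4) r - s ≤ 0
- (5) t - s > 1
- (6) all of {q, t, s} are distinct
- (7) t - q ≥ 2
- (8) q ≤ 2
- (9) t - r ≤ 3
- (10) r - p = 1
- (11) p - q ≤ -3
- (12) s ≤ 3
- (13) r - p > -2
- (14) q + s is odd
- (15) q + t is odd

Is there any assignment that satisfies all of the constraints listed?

Constraints 2, 4, 7, 9, and 11 give r − t ≥ -3, t − q ≥ 2, q − p ≥ 3, p − s ≥ -1, s − r ≥ 0.
Adding all 5 inequalities: the left sides telescope to 0, and the right sides sum to (-3) + 2 + 3 + (-1) + 0 = 1. So 0 ≥ 1, which is false.

Unsatisfiable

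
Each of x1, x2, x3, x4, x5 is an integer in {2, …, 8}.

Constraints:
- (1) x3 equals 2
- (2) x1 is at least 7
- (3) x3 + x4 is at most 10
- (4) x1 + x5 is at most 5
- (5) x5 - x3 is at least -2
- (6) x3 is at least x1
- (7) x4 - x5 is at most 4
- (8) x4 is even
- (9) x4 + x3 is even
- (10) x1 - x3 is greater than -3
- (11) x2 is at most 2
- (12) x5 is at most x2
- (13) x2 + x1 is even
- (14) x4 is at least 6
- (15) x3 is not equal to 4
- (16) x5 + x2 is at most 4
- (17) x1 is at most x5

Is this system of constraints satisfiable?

Unsatisfiable

From constraints 2 and 17: x5 ≥ x1 and x1 ≥ 7, so x5 ≥ 7. From constraints 11 and 12: x5 ≤ x2 and x2 ≤ 2, so x5 ≤ 2. But 2 < 7, so no value of x5 works.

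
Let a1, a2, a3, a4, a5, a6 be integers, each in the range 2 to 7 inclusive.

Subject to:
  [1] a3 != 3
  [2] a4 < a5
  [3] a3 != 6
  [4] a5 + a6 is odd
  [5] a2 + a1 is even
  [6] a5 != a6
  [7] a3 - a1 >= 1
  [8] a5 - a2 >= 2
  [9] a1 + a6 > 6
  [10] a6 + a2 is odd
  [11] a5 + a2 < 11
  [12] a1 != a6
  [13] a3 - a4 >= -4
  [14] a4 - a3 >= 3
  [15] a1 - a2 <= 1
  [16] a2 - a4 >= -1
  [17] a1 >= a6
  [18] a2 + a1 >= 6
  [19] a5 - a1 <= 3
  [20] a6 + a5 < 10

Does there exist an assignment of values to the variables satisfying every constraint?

Unsatisfiable

Constraints 7, 8, 14, 16, and 19 give a1 − a5 ≥ -3, a5 − a2 ≥ 2, a2 − a4 ≥ -1, a4 − a3 ≥ 3, a3 − a1 ≥ 1.
Adding all 5 inequalities: the left sides telescope to 0, and the right sides sum to (-3) + 2 + (-1) + 3 + 1 = 2. So 0 ≥ 2, which is false.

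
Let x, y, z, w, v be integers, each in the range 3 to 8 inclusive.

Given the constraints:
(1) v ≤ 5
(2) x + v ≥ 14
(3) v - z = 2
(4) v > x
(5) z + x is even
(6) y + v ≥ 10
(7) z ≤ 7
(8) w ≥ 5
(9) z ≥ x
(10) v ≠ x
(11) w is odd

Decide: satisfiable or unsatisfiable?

From constraints 7 and 9: x ≤ z ≤ 7. From constraint 1: v ≤ 5. Hence x + v ≤ 12. But constraint 2 requires x + v ≥ 14, and 14 > 12. Contradiction.

Unsatisfiable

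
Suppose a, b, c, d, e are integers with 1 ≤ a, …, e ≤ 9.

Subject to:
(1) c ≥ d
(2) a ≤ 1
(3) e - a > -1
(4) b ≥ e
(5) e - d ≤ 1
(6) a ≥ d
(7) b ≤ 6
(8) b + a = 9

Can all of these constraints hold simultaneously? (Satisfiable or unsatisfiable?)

From constraint 7: b ≤ 6. From constraint 2: a ≤ 1. Hence b + a ≤ 7. But constraint 8 requires b + a = 9, and 9 > 7. Contradiction.

Unsatisfiable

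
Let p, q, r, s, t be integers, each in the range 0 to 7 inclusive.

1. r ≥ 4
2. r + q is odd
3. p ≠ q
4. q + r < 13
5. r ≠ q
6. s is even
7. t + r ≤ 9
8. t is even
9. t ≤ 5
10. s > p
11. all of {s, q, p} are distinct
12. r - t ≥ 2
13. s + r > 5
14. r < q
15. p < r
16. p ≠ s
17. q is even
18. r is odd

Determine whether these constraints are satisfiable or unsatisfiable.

Setting (p, q, r, s, t) = (0, 6, 5, 2, 2) satisfies everything: constraint 4: q + r = 11; constraint 7: t + r = 7; constraint 12: r - t = 3, and the others follow.

Satisfiable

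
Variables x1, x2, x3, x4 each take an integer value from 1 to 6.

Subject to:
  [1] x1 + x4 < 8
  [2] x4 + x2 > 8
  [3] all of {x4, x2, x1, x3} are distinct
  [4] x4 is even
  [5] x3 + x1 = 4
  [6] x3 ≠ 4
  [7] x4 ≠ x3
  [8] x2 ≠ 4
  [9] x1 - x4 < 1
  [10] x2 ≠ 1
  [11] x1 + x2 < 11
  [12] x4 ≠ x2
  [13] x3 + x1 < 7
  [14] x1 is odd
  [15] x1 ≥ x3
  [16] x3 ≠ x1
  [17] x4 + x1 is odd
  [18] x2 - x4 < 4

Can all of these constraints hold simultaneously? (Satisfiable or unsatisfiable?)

Satisfiable

Take x1 = 3, x2 = 6, x3 = 1, x4 = 4. Then constraint 1: x1 + x4 = 7; constraint 2: x4 + x2 = 10, and every other listed constraint is also met.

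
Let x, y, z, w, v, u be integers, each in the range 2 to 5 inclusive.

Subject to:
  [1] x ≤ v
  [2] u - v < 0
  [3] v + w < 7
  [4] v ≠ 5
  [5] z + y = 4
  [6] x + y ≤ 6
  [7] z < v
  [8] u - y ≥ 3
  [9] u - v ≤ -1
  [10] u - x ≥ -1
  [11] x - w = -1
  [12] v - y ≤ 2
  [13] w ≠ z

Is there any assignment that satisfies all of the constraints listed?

Unsatisfiable

Constraints 8, 9, and 12 give y − v ≥ -2, v − u ≥ 1, u − y ≥ 3.
Adding all 3 inequalities: the left sides telescope to 0, and the right sides sum to (-2) + 1 + 3 = 2. So 0 ≥ 2, which is false.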